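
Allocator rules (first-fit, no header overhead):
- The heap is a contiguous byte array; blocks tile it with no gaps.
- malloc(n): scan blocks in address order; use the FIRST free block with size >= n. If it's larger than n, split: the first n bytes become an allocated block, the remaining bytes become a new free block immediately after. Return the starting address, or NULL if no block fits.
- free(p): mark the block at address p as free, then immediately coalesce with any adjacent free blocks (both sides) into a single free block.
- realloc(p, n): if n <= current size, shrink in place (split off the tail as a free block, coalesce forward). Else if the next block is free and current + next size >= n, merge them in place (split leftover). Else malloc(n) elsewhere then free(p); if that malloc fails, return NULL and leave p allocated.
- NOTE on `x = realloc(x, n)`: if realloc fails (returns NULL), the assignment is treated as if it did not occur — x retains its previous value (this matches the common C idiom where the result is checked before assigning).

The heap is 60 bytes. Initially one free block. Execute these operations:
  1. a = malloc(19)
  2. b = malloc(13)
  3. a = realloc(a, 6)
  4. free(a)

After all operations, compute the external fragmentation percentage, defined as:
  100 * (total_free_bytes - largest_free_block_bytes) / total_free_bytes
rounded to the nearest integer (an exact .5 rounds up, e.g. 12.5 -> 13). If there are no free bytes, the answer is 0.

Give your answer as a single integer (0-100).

Op 1: a = malloc(19) -> a = 0; heap: [0-18 ALLOC][19-59 FREE]
Op 2: b = malloc(13) -> b = 19; heap: [0-18 ALLOC][19-31 ALLOC][32-59 FREE]
Op 3: a = realloc(a, 6) -> a = 0; heap: [0-5 ALLOC][6-18 FREE][19-31 ALLOC][32-59 FREE]
Op 4: free(a) -> (freed a); heap: [0-18 FREE][19-31 ALLOC][32-59 FREE]
Free blocks: [19 28] total_free=47 largest=28 -> 100*(47-28)/47 = 1900/47 ≈ 40.426 -> rounds to 40

Answer: 40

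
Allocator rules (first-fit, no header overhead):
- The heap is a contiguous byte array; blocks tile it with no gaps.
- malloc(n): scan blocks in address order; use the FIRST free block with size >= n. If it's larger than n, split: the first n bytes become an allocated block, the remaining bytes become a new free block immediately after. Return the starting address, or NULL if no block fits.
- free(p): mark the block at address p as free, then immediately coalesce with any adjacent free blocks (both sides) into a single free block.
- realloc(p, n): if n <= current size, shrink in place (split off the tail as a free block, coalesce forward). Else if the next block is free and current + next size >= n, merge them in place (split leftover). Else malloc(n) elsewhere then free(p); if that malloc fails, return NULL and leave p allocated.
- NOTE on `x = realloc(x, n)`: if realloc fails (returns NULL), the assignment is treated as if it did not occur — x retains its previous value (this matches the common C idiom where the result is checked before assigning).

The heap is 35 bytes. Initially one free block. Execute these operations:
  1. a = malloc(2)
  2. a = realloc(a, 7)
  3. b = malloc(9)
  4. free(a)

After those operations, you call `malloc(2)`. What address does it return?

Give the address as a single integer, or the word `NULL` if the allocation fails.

Op 1: a = malloc(2) -> a = 0; heap: [0-1 ALLOC][2-34 FREE]
Op 2: a = realloc(a, 7) -> a = 0; heap: [0-6 ALLOC][7-34 FREE]
Op 3: b = malloc(9) -> b = 7; heap: [0-6 ALLOC][7-15 ALLOC][16-34 FREE]
Op 4: free(a) -> (freed a); heap: [0-6 FREE][7-15 ALLOC][16-34 FREE]
malloc(2): first-fit scan over [0-6 FREE][7-15 ALLOC][16-34 FREE] -> 0

Answer: 0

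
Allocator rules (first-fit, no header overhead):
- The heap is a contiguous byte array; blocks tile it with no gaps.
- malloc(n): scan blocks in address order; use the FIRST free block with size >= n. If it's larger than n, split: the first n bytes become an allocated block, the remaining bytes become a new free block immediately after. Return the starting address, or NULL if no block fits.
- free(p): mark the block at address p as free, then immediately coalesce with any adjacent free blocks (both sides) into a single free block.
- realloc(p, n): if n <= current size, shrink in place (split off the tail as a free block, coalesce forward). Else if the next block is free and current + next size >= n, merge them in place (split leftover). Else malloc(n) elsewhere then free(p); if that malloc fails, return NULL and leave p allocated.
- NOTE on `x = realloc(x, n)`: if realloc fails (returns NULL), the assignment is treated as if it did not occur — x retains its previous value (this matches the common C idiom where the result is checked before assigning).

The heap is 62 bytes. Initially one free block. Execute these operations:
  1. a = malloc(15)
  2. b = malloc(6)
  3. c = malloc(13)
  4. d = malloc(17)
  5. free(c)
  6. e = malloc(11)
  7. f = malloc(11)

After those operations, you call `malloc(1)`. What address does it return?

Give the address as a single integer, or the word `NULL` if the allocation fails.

Op 1: a = malloc(15) -> a = 0; heap: [0-14 ALLOC][15-61 FREE]
Op 2: b = malloc(6) -> b = 15; heap: [0-14 ALLOC][15-20 ALLOC][21-61 FREE]
Op 3: c = malloc(13) -> c = 21; heap: [0-14 ALLOC][15-20 ALLOC][21-33 ALLOC][34-61 FREE]
Op 4: d = malloc(17) -> d = 34; heap: [0-14 ALLOC][15-20 ALLOC][21-33 ALLOC][34-50 ALLOC][51-61 FREE]
Op 5: free(c) -> (freed c); heap: [0-14 ALLOC][15-20 ALLOC][21-33 FREE][34-50 ALLOC][51-61 FREE]
Op 6: e = malloc(11) -> e = 21; heap: [0-14 ALLOC][15-20 ALLOC][21-31 ALLOC][32-33 FREE][34-50 ALLOC][51-61 FREE]
Op 7: f = malloc(11) -> f = 51; heap: [0-14 ALLOC][15-20 ALLOC][21-31 ALLOC][32-33 FREE][34-50 ALLOC][51-61 ALLOC]
malloc(1): first-fit scan over [0-14 ALLOC][15-20 ALLOC][21-31 ALLOC][32-33 FREE][34-50 ALLOC][51-61 ALLOC] -> 32

Answer: 32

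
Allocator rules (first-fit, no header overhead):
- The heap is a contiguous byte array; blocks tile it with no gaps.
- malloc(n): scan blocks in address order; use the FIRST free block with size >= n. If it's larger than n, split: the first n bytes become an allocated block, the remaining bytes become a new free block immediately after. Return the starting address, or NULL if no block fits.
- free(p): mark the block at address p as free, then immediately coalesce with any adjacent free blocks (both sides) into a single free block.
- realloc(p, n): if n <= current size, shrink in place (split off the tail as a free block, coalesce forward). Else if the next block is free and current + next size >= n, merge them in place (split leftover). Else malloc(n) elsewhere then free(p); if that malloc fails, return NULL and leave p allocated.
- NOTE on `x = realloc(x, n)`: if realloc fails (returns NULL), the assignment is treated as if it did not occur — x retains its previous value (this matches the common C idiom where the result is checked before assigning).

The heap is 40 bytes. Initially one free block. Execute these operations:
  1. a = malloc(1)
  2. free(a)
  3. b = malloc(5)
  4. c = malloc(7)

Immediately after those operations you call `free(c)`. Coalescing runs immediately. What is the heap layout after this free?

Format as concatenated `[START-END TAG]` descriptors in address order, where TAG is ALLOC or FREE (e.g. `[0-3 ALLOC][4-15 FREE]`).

Answer: [0-4 ALLOC][5-39 FREE]

Derivation:
Op 1: a = malloc(1) -> a = 0; heap: [0-0 ALLOC][1-39 FREE]
Op 2: free(a) -> (freed a); heap: [0-39 FREE]
Op 3: b = malloc(5) -> b = 0; heap: [0-4 ALLOC][5-39 FREE]
Op 4: c = malloc(7) -> c = 5; heap: [0-4 ALLOC][5-11 ALLOC][12-39 FREE]
free(c): c = 5 -> block [5-11 ALLOC]; mark free, coalesce with adjacent free neighbors -> [0-4 ALLOC][5-39 FREE]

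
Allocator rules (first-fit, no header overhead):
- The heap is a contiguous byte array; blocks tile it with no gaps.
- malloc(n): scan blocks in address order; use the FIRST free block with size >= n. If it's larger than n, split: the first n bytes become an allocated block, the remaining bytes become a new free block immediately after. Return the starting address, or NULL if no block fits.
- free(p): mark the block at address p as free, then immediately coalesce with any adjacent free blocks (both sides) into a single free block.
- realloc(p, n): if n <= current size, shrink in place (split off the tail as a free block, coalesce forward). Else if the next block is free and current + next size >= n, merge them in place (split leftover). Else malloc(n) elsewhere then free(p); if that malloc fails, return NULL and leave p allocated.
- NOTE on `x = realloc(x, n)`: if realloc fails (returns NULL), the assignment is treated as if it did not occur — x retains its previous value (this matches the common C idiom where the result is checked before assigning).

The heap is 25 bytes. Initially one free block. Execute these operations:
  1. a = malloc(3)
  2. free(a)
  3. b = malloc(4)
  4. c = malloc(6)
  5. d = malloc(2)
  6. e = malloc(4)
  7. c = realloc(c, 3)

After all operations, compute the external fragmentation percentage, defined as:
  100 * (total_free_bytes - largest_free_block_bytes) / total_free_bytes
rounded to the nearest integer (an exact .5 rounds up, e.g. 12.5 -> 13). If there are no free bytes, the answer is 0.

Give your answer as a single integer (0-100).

Op 1: a = malloc(3) -> a = 0; heap: [0-2 ALLOC][3-24 FREE]
Op 2: free(a) -> (freed a); heap: [0-24 FREE]
Op 3: b = malloc(4) -> b = 0; heap: [0-3 ALLOC][4-24 FREE]
Op 4: c = malloc(6) -> c = 4; heap: [0-3 ALLOC][4-9 ALLOC][10-24 FREE]
Op 5: d = malloc(2) -> d = 10; heap: [0-3 ALLOC][4-9 ALLOC][10-11 ALLOC][12-24 FREE]
Op 6: e = malloc(4) -> e = 12; heap: [0-3 ALLOC][4-9 ALLOC][10-11 ALLOC][12-15 ALLOC][16-24 FREE]
Op 7: c = realloc(c, 3) -> c = 4; heap: [0-3 ALLOC][4-6 ALLOC][7-9 FREE][10-11 ALLOC][12-15 ALLOC][16-24 FREE]
Free blocks: [3 9] total_free=12 largest=9 -> 100*(12-9)/12 = 300/12 = 25

Answer: 25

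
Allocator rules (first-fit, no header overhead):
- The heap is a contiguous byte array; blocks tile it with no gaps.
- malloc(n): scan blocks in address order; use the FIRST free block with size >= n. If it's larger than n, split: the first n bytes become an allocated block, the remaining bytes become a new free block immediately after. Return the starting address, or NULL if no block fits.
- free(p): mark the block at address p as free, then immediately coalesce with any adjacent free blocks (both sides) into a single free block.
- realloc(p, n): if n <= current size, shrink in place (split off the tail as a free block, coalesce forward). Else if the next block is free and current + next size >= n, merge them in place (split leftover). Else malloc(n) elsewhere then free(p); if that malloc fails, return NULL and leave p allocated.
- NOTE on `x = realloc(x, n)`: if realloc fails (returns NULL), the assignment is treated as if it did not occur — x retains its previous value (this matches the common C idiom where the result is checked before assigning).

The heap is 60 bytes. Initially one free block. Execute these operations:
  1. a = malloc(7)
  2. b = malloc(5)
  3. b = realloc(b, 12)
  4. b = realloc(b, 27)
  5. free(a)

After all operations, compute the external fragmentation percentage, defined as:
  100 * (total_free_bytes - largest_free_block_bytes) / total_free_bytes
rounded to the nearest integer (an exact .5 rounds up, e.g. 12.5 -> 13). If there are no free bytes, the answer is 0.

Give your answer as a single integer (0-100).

Answer: 21

Derivation:
Op 1: a = malloc(7) -> a = 0; heap: [0-6 ALLOC][7-59 FREE]
Op 2: b = malloc(5) -> b = 7; heap: [0-6 ALLOC][7-11 ALLOC][12-59 FREE]
Op 3: b = realloc(b, 12) -> b = 7; heap: [0-6 ALLOC][7-18 ALLOC][19-59 FREE]
Op 4: b = realloc(b, 27) -> b = 7; heap: [0-6 ALLOC][7-33 ALLOC][34-59 FREE]
Op 5: free(a) -> (freed a); heap: [0-6 FREE][7-33 ALLOC][34-59 FREE]
Free blocks: [7 26] total_free=33 largest=26 -> 100*(33-26)/33 = 700/33 ≈ 21.212 -> rounds to 21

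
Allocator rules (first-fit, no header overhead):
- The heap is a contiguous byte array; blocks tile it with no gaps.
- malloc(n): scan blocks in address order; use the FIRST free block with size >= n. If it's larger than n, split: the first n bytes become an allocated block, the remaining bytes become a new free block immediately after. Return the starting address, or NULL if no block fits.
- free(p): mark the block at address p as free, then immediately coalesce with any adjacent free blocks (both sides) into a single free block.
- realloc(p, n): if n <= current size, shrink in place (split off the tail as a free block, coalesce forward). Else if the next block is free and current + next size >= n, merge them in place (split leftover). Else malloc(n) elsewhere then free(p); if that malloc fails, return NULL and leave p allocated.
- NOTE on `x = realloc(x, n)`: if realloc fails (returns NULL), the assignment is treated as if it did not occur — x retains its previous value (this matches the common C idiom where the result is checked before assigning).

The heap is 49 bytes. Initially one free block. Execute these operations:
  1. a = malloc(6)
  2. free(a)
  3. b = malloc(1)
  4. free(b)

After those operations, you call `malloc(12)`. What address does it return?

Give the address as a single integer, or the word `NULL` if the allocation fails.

Answer: 0

Derivation:
Op 1: a = malloc(6) -> a = 0; heap: [0-5 ALLOC][6-48 FREE]
Op 2: free(a) -> (freed a); heap: [0-48 FREE]
Op 3: b = malloc(1) -> b = 0; heap: [0-0 ALLOC][1-48 FREE]
Op 4: free(b) -> (freed b); heap: [0-48 FREE]
malloc(12): first-fit scan over [0-48 FREE] -> 0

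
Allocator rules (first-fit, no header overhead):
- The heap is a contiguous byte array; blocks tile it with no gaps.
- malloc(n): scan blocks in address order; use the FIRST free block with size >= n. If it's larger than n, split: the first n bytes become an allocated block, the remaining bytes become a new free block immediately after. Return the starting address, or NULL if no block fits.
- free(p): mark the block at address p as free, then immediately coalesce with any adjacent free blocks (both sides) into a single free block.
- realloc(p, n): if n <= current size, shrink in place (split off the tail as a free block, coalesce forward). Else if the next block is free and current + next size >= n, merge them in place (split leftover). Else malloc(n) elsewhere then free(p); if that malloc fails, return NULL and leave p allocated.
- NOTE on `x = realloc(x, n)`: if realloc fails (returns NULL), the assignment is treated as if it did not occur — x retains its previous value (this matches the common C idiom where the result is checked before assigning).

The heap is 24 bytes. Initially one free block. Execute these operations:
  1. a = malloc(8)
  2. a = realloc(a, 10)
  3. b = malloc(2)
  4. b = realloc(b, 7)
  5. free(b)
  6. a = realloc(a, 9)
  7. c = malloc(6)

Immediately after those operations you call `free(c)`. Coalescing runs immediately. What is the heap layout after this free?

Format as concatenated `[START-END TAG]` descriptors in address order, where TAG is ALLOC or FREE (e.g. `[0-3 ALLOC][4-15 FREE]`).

Op 1: a = malloc(8) -> a = 0; heap: [0-7 ALLOC][8-23 FREE]
Op 2: a = realloc(a, 10) -> a = 0; heap: [0-9 ALLOC][10-23 FREE]
Op 3: b = malloc(2) -> b = 10; heap: [0-9 ALLOC][10-11 ALLOC][12-23 FREE]
Op 4: b = realloc(b, 7) -> b = 10; heap: [0-9 ALLOC][10-16 ALLOC][17-23 FREE]
Op 5: free(b) -> (freed b); heap: [0-9 ALLOC][10-23 FREE]
Op 6: a = realloc(a, 9) -> a = 0; heap: [0-8 ALLOC][9-23 FREE]
Op 7: c = malloc(6) -> c = 9; heap: [0-8 ALLOC][9-14 ALLOC][15-23 FREE]
free(c): c = 9 -> block [9-14 ALLOC]; mark free, coalesce with adjacent free neighbors -> [0-8 ALLOC][9-23 FREE]

Answer: [0-8 ALLOC][9-23 FREE]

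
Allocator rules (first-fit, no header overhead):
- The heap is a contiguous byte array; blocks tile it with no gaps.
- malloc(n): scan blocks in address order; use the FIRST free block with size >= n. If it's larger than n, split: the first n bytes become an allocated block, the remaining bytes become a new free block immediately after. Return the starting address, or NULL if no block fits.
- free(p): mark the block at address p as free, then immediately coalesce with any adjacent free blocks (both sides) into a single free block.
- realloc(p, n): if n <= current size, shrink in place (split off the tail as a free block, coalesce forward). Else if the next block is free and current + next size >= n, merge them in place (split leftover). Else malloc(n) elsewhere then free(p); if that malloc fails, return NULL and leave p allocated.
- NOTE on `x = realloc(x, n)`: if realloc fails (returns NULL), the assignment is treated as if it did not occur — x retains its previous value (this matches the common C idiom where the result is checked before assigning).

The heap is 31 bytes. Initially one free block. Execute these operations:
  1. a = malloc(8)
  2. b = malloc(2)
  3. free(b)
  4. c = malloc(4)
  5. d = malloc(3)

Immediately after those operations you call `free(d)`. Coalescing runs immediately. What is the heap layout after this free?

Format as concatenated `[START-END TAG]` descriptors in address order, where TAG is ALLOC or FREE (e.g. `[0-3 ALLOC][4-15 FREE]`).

Op 1: a = malloc(8) -> a = 0; heap: [0-7 ALLOC][8-30 FREE]
Op 2: b = malloc(2) -> b = 8; heap: [0-7 ALLOC][8-9 ALLOC][10-30 FREE]
Op 3: free(b) -> (freed b); heap: [0-7 ALLOC][8-30 FREE]
Op 4: c = malloc(4) -> c = 8; heap: [0-7 ALLOC][8-11 ALLOC][12-30 FREE]
Op 5: d = malloc(3) -> d = 12; heap: [0-7 ALLOC][8-11 ALLOC][12-14 ALLOC][15-30 FREE]
free(d): d = 12 -> block [12-14 ALLOC]; mark free, coalesce with adjacent free neighbors -> [0-7 ALLOC][8-11 ALLOC][12-30 FREE]

Answer: [0-7 ALLOC][8-11 ALLOC][12-30 FREE]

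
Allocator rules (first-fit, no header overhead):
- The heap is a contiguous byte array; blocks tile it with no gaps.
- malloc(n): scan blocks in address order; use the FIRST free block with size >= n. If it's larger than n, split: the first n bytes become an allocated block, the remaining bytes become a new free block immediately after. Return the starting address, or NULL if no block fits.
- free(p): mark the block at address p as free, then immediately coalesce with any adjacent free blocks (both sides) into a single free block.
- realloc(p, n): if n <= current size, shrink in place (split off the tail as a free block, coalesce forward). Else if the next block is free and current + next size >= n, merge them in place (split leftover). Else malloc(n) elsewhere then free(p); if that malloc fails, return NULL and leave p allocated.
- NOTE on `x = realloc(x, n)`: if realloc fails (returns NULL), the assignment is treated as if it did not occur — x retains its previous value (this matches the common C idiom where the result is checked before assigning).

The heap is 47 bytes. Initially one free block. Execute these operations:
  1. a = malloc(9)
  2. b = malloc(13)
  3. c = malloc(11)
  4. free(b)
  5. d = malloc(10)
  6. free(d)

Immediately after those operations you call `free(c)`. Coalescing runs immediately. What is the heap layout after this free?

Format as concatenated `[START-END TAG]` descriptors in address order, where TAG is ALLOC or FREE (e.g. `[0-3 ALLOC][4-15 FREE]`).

Op 1: a = malloc(9) -> a = 0; heap: [0-8 ALLOC][9-46 FREE]
Op 2: b = malloc(13) -> b = 9; heap: [0-8 ALLOC][9-21 ALLOC][22-46 FREE]
Op 3: c = malloc(11) -> c = 22; heap: [0-8 ALLOC][9-21 ALLOC][22-32 ALLOC][33-46 FREE]
Op 4: free(b) -> (freed b); heap: [0-8 ALLOC][9-21 FREE][22-32 ALLOC][33-46 FREE]
Op 5: d = malloc(10) -> d = 9; heap: [0-8 ALLOC][9-18 ALLOC][19-21 FREE][22-32 ALLOC][33-46 FREE]
Op 6: free(d) -> (freed d); heap: [0-8 ALLOC][9-21 FREE][22-32 ALLOC][33-46 FREE]
free(c): c = 22 -> block [22-32 ALLOC]; mark free, coalesce with adjacent free neighbors -> [0-8 ALLOC][9-46 FREE]

Answer: [0-8 ALLOC][9-46 FREE]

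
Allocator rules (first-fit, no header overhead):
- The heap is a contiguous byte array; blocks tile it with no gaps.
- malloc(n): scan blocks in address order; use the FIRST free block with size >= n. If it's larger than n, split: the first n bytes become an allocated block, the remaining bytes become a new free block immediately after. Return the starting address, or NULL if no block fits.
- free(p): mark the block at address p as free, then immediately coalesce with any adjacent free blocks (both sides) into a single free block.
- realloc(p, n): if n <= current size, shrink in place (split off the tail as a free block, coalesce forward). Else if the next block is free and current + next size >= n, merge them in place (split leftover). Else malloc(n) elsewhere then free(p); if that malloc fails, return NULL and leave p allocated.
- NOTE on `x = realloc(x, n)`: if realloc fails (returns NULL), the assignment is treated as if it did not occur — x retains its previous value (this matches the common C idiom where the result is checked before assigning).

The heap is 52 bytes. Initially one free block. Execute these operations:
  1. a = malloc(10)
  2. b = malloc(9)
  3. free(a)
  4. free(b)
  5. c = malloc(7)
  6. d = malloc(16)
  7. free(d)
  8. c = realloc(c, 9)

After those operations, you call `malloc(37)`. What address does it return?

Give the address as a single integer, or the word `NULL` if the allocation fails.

Op 1: a = malloc(10) -> a = 0; heap: [0-9 ALLOC][10-51 FREE]
Op 2: b = malloc(9) -> b = 10; heap: [0-9 ALLOC][10-18 ALLOC][19-51 FREE]
Op 3: free(a) -> (freed a); heap: [0-9 FREE][10-18 ALLOC][19-51 FREE]
Op 4: free(b) -> (freed b); heap: [0-51 FREE]
Op 5: c = malloc(7) -> c = 0; heap: [0-6 ALLOC][7-51 FREE]
Op 6: d = malloc(16) -> d = 7; heap: [0-6 ALLOC][7-22 ALLOC][23-51 FREE]
Op 7: free(d) -> (freed d); heap: [0-6 ALLOC][7-51 FREE]
Op 8: c = realloc(c, 9) -> c = 0; heap: [0-8 ALLOC][9-51 FREE]
malloc(37): first-fit scan over [0-8 ALLOC][9-51 FREE] -> 9

Answer: 9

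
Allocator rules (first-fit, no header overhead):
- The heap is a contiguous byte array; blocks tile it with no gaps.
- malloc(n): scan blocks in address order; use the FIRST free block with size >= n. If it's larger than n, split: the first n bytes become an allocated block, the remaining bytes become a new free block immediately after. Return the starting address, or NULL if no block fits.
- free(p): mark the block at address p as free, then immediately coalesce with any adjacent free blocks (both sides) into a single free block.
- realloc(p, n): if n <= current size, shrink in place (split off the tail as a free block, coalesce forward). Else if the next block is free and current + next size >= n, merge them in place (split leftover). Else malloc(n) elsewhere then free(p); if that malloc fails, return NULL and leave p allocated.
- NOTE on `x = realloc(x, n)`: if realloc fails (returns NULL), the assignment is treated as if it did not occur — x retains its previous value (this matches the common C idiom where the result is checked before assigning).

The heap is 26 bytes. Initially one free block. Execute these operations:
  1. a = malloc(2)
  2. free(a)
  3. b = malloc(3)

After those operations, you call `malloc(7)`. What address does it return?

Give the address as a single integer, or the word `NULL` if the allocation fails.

Answer: 3

Derivation:
Op 1: a = malloc(2) -> a = 0; heap: [0-1 ALLOC][2-25 FREE]
Op 2: free(a) -> (freed a); heap: [0-25 FREE]
Op 3: b = malloc(3) -> b = 0; heap: [0-2 ALLOC][3-25 FREE]
malloc(7): first-fit scan over [0-2 ALLOC][3-25 FREE] -> 3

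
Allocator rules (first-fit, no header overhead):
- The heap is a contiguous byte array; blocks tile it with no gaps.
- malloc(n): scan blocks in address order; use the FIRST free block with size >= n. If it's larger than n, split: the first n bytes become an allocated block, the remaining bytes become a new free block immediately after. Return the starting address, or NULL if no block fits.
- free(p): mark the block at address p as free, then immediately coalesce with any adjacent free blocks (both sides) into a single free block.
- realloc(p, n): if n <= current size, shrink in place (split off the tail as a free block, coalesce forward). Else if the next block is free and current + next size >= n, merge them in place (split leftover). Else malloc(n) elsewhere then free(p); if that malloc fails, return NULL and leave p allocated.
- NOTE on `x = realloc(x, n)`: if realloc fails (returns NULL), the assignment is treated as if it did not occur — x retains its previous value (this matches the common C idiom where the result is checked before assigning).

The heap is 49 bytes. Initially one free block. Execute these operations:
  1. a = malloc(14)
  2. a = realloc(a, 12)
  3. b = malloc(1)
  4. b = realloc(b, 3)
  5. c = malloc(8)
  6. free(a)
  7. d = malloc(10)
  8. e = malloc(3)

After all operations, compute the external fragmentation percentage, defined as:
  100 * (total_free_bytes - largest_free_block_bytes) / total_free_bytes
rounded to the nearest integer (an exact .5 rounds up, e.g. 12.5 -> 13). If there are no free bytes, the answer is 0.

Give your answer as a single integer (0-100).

Op 1: a = malloc(14) -> a = 0; heap: [0-13 ALLOC][14-48 FREE]
Op 2: a = realloc(a, 12) -> a = 0; heap: [0-11 ALLOC][12-48 FREE]
Op 3: b = malloc(1) -> b = 12; heap: [0-11 ALLOC][12-12 ALLOC][13-48 FREE]
Op 4: b = realloc(b, 3) -> b = 12; heap: [0-11 ALLOC][12-14 ALLOC][15-48 FREE]
Op 5: c = malloc(8) -> c = 15; heap: [0-11 ALLOC][12-14 ALLOC][15-22 ALLOC][23-48 FREE]
Op 6: free(a) -> (freed a); heap: [0-11 FREE][12-14 ALLOC][15-22 ALLOC][23-48 FREE]
Op 7: d = malloc(10) -> d = 0; heap: [0-9 ALLOC][10-11 FREE][12-14 ALLOC][15-22 ALLOC][23-48 FREE]
Op 8: e = malloc(3) -> e = 23; heap: [0-9 ALLOC][10-11 FREE][12-14 ALLOC][15-22 ALLOC][23-25 ALLOC][26-48 FREE]
Free blocks: [2 23] total_free=25 largest=23 -> 100*(25-23)/25 = 200/25 = 8

Answer: 8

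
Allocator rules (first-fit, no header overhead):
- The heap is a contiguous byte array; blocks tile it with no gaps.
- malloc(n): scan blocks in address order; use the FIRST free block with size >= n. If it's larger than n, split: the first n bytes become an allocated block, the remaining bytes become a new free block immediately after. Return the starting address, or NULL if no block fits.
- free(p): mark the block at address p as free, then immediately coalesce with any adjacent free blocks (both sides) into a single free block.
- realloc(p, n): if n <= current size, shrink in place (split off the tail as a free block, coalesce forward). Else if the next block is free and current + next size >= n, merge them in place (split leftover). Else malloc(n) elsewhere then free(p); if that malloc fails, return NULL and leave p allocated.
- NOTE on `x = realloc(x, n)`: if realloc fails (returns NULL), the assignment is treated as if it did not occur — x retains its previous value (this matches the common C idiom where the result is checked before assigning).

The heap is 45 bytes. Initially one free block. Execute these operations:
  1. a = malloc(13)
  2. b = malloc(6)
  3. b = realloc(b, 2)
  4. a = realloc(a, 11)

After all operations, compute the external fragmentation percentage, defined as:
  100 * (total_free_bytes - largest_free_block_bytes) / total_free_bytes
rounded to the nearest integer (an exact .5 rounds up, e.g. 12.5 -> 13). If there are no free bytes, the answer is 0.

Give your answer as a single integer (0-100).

Op 1: a = malloc(13) -> a = 0; heap: [0-12 ALLOC][13-44 FREE]
Op 2: b = malloc(6) -> b = 13; heap: [0-12 ALLOC][13-18 ALLOC][19-44 FREE]
Op 3: b = realloc(b, 2) -> b = 13; heap: [0-12 ALLOC][13-14 ALLOC][15-44 FREE]
Op 4: a = realloc(a, 11) -> a = 0; heap: [0-10 ALLOC][11-12 FREE][13-14 ALLOC][15-44 FREE]
Free blocks: [2 30] total_free=32 largest=30 -> 100*(32-30)/32 = 200/32 = 6.25 -> rounds to 6

Answer: 6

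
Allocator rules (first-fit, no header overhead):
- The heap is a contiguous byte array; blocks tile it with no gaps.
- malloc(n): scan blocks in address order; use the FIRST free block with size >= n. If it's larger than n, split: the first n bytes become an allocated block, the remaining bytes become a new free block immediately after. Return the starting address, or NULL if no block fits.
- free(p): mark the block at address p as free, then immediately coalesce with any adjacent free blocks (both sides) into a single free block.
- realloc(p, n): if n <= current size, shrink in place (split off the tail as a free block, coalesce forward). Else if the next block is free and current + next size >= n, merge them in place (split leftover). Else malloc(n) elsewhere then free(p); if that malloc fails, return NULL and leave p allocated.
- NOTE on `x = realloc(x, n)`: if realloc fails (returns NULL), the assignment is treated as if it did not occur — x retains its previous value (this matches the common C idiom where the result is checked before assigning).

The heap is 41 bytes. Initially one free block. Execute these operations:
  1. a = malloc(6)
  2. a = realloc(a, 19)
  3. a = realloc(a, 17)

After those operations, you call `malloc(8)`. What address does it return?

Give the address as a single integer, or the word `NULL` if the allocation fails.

Op 1: a = malloc(6) -> a = 0; heap: [0-5 ALLOC][6-40 FREE]
Op 2: a = realloc(a, 19) -> a = 0; heap: [0-18 ALLOC][19-40 FREE]
Op 3: a = realloc(a, 17) -> a = 0; heap: [0-16 ALLOC][17-40 FREE]
malloc(8): first-fit scan over [0-16 ALLOC][17-40 FREE] -> 17

Answer: 17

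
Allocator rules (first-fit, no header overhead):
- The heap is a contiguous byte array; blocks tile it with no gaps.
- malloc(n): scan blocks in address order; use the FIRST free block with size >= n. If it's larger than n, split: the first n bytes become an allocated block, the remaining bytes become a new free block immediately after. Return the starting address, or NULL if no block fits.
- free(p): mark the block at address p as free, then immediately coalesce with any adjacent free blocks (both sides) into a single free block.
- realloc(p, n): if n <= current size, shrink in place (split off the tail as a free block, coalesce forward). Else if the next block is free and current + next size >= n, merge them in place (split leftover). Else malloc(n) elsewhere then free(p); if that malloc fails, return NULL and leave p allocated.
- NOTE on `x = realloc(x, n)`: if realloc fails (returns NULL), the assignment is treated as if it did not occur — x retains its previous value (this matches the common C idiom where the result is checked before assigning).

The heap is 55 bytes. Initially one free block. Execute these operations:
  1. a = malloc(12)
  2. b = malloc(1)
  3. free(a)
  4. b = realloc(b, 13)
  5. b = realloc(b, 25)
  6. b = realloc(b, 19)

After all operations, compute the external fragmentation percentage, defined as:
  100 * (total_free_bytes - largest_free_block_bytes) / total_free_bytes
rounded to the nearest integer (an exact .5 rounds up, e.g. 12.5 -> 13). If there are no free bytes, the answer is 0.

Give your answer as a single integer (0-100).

Op 1: a = malloc(12) -> a = 0; heap: [0-11 ALLOC][12-54 FREE]
Op 2: b = malloc(1) -> b = 12; heap: [0-11 ALLOC][12-12 ALLOC][13-54 FREE]
Op 3: free(a) -> (freed a); heap: [0-11 FREE][12-12 ALLOC][13-54 FREE]
Op 4: b = realloc(b, 13) -> b = 12; heap: [0-11 FREE][12-24 ALLOC][25-54 FREE]
Op 5: b = realloc(b, 25) -> b = 12; heap: [0-11 FREE][12-36 ALLOC][37-54 FREE]
Op 6: b = realloc(b, 19) -> b = 12; heap: [0-11 FREE][12-30 ALLOC][31-54 FREE]
Free blocks: [12 24] total_free=36 largest=24 -> 100*(36-24)/36 = 1200/36 ≈ 33.333 -> rounds to 33

Answer: 33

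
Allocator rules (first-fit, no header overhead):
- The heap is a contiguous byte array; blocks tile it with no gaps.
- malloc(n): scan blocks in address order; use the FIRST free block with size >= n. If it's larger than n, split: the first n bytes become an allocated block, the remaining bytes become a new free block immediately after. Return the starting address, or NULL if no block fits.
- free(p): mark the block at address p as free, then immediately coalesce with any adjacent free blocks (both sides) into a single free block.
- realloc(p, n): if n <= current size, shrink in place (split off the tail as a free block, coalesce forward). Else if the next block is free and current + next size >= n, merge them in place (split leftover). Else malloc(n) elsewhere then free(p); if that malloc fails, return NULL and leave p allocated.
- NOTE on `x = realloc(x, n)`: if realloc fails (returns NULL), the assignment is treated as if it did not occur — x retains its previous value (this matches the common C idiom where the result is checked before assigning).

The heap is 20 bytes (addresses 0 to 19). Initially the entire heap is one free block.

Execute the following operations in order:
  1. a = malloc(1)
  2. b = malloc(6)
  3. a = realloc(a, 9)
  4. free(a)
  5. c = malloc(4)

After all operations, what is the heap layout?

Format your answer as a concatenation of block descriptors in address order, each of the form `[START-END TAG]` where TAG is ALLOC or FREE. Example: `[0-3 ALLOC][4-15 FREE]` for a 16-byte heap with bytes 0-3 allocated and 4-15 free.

Op 1: a = malloc(1) -> a = 0; heap: [0-0 ALLOC][1-19 FREE]
Op 2: b = malloc(6) -> b = 1; heap: [0-0 ALLOC][1-6 ALLOC][7-19 FREE]
Op 3: a = realloc(a, 9) -> a = 7; heap: [0-0 FREE][1-6 ALLOC][7-15 ALLOC][16-19 FREE]
Op 4: free(a) -> (freed a); heap: [0-0 FREE][1-6 ALLOC][7-19 FREE]
Op 5: c = malloc(4) -> c = 7; heap: [0-0 FREE][1-6 ALLOC][7-10 ALLOC][11-19 FREE]

Answer: [0-0 FREE][1-6 ALLOC][7-10 ALLOC][11-19 FREE]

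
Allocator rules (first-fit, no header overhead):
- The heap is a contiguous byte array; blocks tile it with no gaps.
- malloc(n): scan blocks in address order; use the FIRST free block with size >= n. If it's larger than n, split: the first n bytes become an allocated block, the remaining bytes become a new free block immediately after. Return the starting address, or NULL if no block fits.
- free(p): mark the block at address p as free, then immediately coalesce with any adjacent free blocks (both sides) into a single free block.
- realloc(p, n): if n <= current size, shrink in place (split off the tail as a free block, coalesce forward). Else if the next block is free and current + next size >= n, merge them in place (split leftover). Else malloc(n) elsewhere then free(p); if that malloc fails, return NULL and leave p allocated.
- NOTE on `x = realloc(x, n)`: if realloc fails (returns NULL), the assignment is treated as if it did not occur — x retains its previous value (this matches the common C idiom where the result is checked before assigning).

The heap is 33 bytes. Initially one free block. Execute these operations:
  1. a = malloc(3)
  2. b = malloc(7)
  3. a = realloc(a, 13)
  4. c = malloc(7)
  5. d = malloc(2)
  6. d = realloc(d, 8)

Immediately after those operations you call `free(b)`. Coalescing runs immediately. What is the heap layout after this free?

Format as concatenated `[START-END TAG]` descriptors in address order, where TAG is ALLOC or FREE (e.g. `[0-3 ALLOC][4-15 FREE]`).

Answer: [0-1 ALLOC][2-9 FREE][10-22 ALLOC][23-29 ALLOC][30-32 FREE]

Derivation:
Op 1: a = malloc(3) -> a = 0; heap: [0-2 ALLOC][3-32 FREE]
Op 2: b = malloc(7) -> b = 3; heap: [0-2 ALLOC][3-9 ALLOC][10-32 FREE]
Op 3: a = realloc(a, 13) -> a = 10; heap: [0-2 FREE][3-9 ALLOC][10-22 ALLOC][23-32 FREE]
Op 4: c = malloc(7) -> c = 23; heap: [0-2 FREE][3-9 ALLOC][10-22 ALLOC][23-29 ALLOC][30-32 FREE]
Op 5: d = malloc(2) -> d = 0; heap: [0-1 ALLOC][2-2 FREE][3-9 ALLOC][10-22 ALLOC][23-29 ALLOC][30-32 FREE]
Op 6: d = realloc(d, 8) -> NULL (d unchanged); heap: [0-1 ALLOC][2-2 FREE][3-9 ALLOC][10-22 ALLOC][23-29 ALLOC][30-32 FREE]
free(b): b = 3 -> block [3-9 ALLOC]; mark free, coalesce with adjacent free neighbors -> [0-1 ALLOC][2-9 FREE][10-22 ALLOC][23-29 ALLOC][30-32 FREE]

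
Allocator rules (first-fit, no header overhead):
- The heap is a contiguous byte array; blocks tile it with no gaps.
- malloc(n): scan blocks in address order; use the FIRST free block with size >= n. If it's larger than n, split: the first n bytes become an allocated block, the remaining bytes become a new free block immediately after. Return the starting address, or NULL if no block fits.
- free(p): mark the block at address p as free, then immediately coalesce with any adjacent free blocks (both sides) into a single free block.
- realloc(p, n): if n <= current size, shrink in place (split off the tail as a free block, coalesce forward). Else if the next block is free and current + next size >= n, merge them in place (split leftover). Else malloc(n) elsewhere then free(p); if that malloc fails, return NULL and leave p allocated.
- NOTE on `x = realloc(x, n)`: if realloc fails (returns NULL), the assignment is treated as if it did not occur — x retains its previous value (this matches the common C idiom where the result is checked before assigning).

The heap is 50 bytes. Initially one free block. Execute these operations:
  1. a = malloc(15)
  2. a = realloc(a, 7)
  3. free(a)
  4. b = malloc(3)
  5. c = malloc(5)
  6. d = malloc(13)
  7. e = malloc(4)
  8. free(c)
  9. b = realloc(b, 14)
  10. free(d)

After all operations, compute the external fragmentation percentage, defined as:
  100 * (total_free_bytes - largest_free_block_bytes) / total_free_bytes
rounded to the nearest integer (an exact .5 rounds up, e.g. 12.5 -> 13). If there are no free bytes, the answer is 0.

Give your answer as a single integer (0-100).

Answer: 34

Derivation:
Op 1: a = malloc(15) -> a = 0; heap: [0-14 ALLOC][15-49 FREE]
Op 2: a = realloc(a, 7) -> a = 0; heap: [0-6 ALLOC][7-49 FREE]
Op 3: free(a) -> (freed a); heap: [0-49 FREE]
Op 4: b = malloc(3) -> b = 0; heap: [0-2 ALLOC][3-49 FREE]
Op 5: c = malloc(5) -> c = 3; heap: [0-2 ALLOC][3-7 ALLOC][8-49 FREE]
Op 6: d = malloc(13) -> d = 8; heap: [0-2 ALLOC][3-7 ALLOC][8-20 ALLOC][21-49 FREE]
Op 7: e = malloc(4) -> e = 21; heap: [0-2 ALLOC][3-7 ALLOC][8-20 ALLOC][21-24 ALLOC][25-49 FREE]
Op 8: free(c) -> (freed c); heap: [0-2 ALLOC][3-7 FREE][8-20 ALLOC][21-24 ALLOC][25-49 FREE]
Op 9: b = realloc(b, 14) -> b = 25; heap: [0-7 FREE][8-20 ALLOC][21-24 ALLOC][25-38 ALLOC][39-49 FREE]
Op 10: free(d) -> (freed d); heap: [0-20 FREE][21-24 ALLOC][25-38 ALLOC][39-49 FREE]
Free blocks: [21 11] total_free=32 largest=21 -> 100*(32-21)/32 = 1100/32 = 34.375 -> rounds to 34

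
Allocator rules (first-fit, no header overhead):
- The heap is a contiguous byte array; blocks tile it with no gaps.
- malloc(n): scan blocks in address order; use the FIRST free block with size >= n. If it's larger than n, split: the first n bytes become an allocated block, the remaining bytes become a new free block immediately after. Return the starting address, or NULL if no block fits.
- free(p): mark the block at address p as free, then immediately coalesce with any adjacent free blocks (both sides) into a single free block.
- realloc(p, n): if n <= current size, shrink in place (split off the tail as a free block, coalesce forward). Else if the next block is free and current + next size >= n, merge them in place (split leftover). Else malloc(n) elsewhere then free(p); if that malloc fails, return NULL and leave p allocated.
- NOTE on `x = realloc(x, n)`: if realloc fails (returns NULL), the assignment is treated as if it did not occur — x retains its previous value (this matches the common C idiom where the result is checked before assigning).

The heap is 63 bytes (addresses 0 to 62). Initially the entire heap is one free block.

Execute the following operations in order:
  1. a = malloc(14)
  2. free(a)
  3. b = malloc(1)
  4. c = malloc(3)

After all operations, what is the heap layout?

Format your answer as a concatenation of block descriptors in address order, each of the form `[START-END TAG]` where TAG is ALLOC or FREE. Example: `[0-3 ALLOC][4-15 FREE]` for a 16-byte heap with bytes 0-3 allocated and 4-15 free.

Answer: [0-0 ALLOC][1-3 ALLOC][4-62 FREE]

Derivation:
Op 1: a = malloc(14) -> a = 0; heap: [0-13 ALLOC][14-62 FREE]
Op 2: free(a) -> (freed a); heap: [0-62 FREE]
Op 3: b = malloc(1) -> b = 0; heap: [0-0 ALLOC][1-62 FREE]
Op 4: c = malloc(3) -> c = 1; heap: [0-0 ALLOC][1-3 ALLOC][4-62 FREE]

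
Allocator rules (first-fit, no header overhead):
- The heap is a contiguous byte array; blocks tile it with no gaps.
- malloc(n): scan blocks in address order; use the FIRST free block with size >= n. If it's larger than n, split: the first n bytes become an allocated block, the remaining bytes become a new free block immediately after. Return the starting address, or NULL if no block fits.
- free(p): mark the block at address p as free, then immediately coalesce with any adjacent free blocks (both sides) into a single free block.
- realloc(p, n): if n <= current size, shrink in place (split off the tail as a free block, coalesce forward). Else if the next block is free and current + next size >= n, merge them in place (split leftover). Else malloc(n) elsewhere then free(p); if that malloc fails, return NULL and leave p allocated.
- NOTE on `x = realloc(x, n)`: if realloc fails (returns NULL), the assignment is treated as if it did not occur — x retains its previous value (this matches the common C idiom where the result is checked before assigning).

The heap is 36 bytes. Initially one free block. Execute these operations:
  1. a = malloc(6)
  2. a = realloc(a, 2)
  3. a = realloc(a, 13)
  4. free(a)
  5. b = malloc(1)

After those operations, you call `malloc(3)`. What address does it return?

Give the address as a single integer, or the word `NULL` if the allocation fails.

Answer: 1

Derivation:
Op 1: a = malloc(6) -> a = 0; heap: [0-5 ALLOC][6-35 FREE]
Op 2: a = realloc(a, 2) -> a = 0; heap: [0-1 ALLOC][2-35 FREE]
Op 3: a = realloc(a, 13) -> a = 0; heap: [0-12 ALLOC][13-35 FREE]
Op 4: free(a) -> (freed a); heap: [0-35 FREE]
Op 5: b = malloc(1) -> b = 0; heap: [0-0 ALLOC][1-35 FREE]
malloc(3): first-fit scan over [0-0 ALLOC][1-35 FREE] -> 1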